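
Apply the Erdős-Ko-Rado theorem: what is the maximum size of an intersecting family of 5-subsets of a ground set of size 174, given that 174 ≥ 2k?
max |F| = C(173, 4) = 36041955

Erdős-Ko-Rado (1961): when n ≥ 2k, max |F| = C(n−1, k−1). The bound is attained by the star {A : i ∈ A} for any fixed i ∈ [n]. Here C(174−1, 5−1) = C(173, 4) = 36041955.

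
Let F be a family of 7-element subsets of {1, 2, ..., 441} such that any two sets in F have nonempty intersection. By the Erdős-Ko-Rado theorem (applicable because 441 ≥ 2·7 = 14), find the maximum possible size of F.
max |F| = C(440, 6) = 9739036511380

Erdős-Ko-Rado (1961): when n ≥ 2k, max |F| = C(n−1, k−1). The bound is attained by the star {A : i ∈ A} for any fixed i ∈ [n]. Here C(441−1, 7−1) = C(440, 6) = 9739036511380.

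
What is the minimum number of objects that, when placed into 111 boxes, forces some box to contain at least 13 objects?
n = (13 − 1)·111 + 1 = 1333

By the generalised pigeonhole principle, to guarantee some box contains ≥ r objects we need more than (r − 1) · k objects total. Threshold: n = (r − 1) · k + 1. With r = 13 and k = 111: n = 12 · 111 + 1 = 1332 + 1 = 1333. For n = 1332 = 12 · 111, we can put exactly 12 objects in every box, avoiding 13 in any single one — so 1333 is tight.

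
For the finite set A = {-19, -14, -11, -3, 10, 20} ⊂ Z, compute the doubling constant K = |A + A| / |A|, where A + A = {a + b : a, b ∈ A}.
K = |A + A| / |A| = 20/6 = 10/3

Enumerate A + A = {a + b : a, b ∈ A}. With |A| = 6, there are |A|^2 = 36 ordered sum pairs; collecting distinct values, A + A = {-38, -33, -30, -28, -25, -22, -17, -14, -9, -6, -4, -1, 1, 6, 7, 9, 17, 20, 30, 40}, so |A + A| = 20. Thus K = 20/6 = 10/3. For comparison, the minimum possible |A + A| over all 6-element sets is 2·6 − 1 = 11 (so min K = 11/6), attained only by arithmetic progressions.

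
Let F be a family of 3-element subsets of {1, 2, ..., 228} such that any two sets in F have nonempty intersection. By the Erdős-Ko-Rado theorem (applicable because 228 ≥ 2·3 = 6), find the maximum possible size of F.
max |F| = C(227, 2) = 25651

The Erdős-Ko-Rado theorem states: for n ≥ 2k, an intersecting family of k-subsets of an n-element set has size at most C(n − 1, k − 1), with equality for 'star' families {A ⊆ [n] : |A| = k, i ∈ A} (fix an element i). For n = 228, k = 3: C(227, 2) = 25651.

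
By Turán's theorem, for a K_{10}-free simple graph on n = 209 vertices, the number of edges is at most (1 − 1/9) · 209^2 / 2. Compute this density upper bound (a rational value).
Turán density bound = (8/9) · 209^2/2 = 174724/9 ≈ 19413.7778

Turán's theorem: ex(n, K_{r+1}) is achieved by the complete r-partite Turán graph T(n, r) with parts as balanced as possible, and is at most (1 − 1/r) · n^2/2. For r = 9, n = 209: the density bound is (8/9) · 43681/2 = 174724/9 ≈ 19413.7778. The integer-valued extremum is e(T(209, 9)) = 19413, which is strictly less than the density bound 174724/9 since 9 ∤ 209 (the parts of T(209, 9) cannot all be equal).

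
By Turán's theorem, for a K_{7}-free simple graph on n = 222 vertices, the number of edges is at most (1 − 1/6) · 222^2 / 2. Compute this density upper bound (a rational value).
Turán density bound = (5/6) · 222^2/2 = 20535

Turán's theorem: ex(n, K_{r+1}) is achieved by the complete r-partite Turán graph T(n, r) with parts as balanced as possible, and is at most (1 − 1/r) · n^2/2. For r = 6, n = 222: the density bound is (5/6) · 49284/2 = 20535. Since 6 ∣ 222, the Turán graph T(222, 6) has parts of equal size 37, and its edge count e(T(222, 6)) = 20535 attains the density bound exactly.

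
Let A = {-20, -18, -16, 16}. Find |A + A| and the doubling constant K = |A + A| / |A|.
K = |A + A| / |A| = 9/4

Enumerate A + A = {a + b : a, b ∈ A}. With |A| = 4, there are |A|^2 = 16 ordered sum pairs; collecting distinct values, A + A = {-40, -38, -36, -34, -32, -4, -2, 0, 32}, so |A + A| = 9. Thus K = 9/4. For comparison, the minimum possible |A + A| over all 4-element sets is 2·4 − 1 = 7 (so min K = 7/4), attained only by arithmetic progressions.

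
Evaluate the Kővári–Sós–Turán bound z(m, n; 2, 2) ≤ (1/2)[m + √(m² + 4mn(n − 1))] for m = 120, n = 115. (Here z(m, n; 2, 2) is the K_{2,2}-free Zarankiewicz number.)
z(120, 115; 2, 2) ≤ (1/2)[120 + √(120² + 4·120·115·114)] = (1/2)[120 + √6307200] = 1315.707

Kővári–Sós–Turán: let r_1, ..., r_120 be the row sums and z = Σ r_i the total number of 1s. Each pair of columns can share at most one row with both entries 1 (else a 2×2 all-ones block appears), so Σ_i C(r_i, 2) ≤ C(115, 2) = 6555. By convexity Σ_i C(r_i, 2) ≥ 120·C(z/120, 2) = z(z − 120)/(2·120), giving z² − 120z − 120·115·114 ≤ 0 and hence z ≤ (1/2)[120 + √(14400 + 4·1573200)] = (1/2)[120 + √6307200] ≈ (1/2)(120 + 2511.4139) = 1315.707.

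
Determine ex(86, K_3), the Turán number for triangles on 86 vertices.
ex(86, K_3) = ⌊86^2/4⌋ = 1849

Mantel (1907): a triangle-free graph on n vertices has at most ⌊n^2/4⌋ edges, with equality for the complete bipartite graph K_{⌊n/2⌋, ⌈n/2⌉}. For n = 86: ⌊86^2/4⌋ = ⌊7396/4⌋ = 1849. The extremal graph is K_{43, 43}, which has 43·43 = 1849 edges.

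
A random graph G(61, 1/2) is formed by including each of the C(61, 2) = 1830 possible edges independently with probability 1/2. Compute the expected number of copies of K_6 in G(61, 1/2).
E[# K_6] = C(61, 6) · (1/2)^C(6, 2) = 55525372 / 2^15 = 13881343/8192 ≈ 1694.499878

For each 6-subset S of vertices (there are C(61, 6) = 55525372 such S), let X_S = 1 if S induces a K_6 (all C(6, 2) = 15 edges present). Then P(X_S = 1) = (1/2)^15 = 1/32768. By linearity of expectation, E[# K_6] = C(61, 6) · (1/2)^15 = 55525372 / 32768 = 13881343/8192 ≈ 1694.499878.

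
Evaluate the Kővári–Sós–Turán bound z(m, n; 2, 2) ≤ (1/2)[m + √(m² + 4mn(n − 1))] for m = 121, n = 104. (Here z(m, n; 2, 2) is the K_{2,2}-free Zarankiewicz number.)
z(121, 104; 2, 2) ≤ (1/2)[121 + √(121² + 4·121·104·103)] = (1/2)[121 + √5199249] = 1200.5931

Kővári–Sós–Turán: let r_1, ..., r_121 be the row sums and z = Σ r_i the total number of 1s. Each pair of columns can share at most one row with both entries 1 (else a 2×2 all-ones block appears), so Σ_i C(r_i, 2) ≤ C(104, 2) = 5356. By convexity Σ_i C(r_i, 2) ≥ 121·C(z/121, 2) = z(z − 121)/(2·121), giving z² − 121z − 121·104·103 ≤ 0 and hence z ≤ (1/2)[121 + √(14641 + 4·1296152)] = (1/2)[121 + √5199249] ≈ (1/2)(121 + 2280.1862) = 1200.5931.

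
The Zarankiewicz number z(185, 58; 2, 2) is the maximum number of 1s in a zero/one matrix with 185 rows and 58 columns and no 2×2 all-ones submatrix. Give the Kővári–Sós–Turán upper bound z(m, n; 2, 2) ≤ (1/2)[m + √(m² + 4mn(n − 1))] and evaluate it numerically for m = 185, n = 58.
z(185, 58; 2, 2) ≤ (1/2)[185 + √(185² + 4·185·58·57)] = (1/2)[185 + √2480665] = 880.0063

Kővári–Sós–Turán: let r_1, ..., r_185 be the row sums and z = Σ r_i the total number of 1s. Each pair of columns can share at most one row with both entries 1 (else a 2×2 all-ones block appears), so Σ_i C(r_i, 2) ≤ C(58, 2) = 1653. By convexity Σ_i C(r_i, 2) ≥ 185·C(z/185, 2) = z(z − 185)/(2·185), giving z² − 185z − 185·58·57 ≤ 0 and hence z ≤ (1/2)[185 + √(34225 + 4·611610)] = (1/2)[185 + √2480665] ≈ (1/2)(185 + 1575.0127) = 880.0063.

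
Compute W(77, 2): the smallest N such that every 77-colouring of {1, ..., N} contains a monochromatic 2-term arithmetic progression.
W(77, 2) = 77 + 1 = 78

A 2-term AP is any pair of integers, so a monochromatic 2-AP exists iff some colour is used at least twice. With 77 colours, the colouring i ↦ i on {1, ..., 77} uses each colour once, avoiding any monochromatic pair, so W(77, 2) > 77. For {1, ..., 78}, pigeonhole forces two integers of the same colour, which form a monochromatic 2-AP. Hence W(77, 2) = 78.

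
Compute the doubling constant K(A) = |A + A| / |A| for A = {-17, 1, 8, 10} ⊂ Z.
K = |A + A| / |A| = 10/4 = 5/2

Enumerate A + A = {a + b : a, b ∈ A}. With |A| = 4, there are |A|^2 = 16 ordered sum pairs; collecting distinct values, A + A = {-34, -16, -9, -7, 2, 9, 11, 16, 18, 20}, so |A + A| = 10. Thus K = 10/4 = 5/2. For comparison, the minimum possible |A + A| over all 4-element sets is 2·4 − 1 = 7 (so min K = 7/4), attained only by arithmetic progressions.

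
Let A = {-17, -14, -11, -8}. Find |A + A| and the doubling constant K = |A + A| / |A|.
K = |A + A| / |A| = 7/4

Enumerate A + A = {a + b : a, b ∈ A}. With |A| = 4, there are |A|^2 = 16 ordered sum pairs; collecting distinct values, A + A = {-34, -31, -28, -25, -22, -19, -16}, so |A + A| = 7. Thus K = 7/4. Here |A + A| = 2|A| − 1 = 7, the minimum possible — so K = 7/4 is minimal, which holds iff A is an arithmetic progression.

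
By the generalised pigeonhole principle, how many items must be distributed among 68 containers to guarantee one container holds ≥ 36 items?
n = (36 − 1)·68 + 1 = 2381

By the generalised pigeonhole principle, to guarantee some box contains ≥ r objects we need more than (r − 1) · k objects total. Threshold: n = (r − 1) · k + 1. With r = 36 and k = 68: n = 35 · 68 + 1 = 2380 + 1 = 2381. For n = 2380 = 35 · 68, we can put exactly 35 objects in every box, avoiding 36 in any single one — so 2381 is tight.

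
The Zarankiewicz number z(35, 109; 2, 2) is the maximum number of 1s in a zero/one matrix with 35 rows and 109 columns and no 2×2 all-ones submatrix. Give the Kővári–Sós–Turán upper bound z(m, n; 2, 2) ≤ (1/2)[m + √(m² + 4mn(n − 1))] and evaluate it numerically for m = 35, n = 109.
z(35, 109; 2, 2) ≤ (1/2)[35 + √(35² + 4·35·109·108)] = (1/2)[35 + √1649305] = 659.6264

Kővári–Sós–Turán: let r_1, ..., r_35 be the row sums and z = Σ r_i the total number of 1s. Each pair of columns can share at most one row with both entries 1 (else a 2×2 all-ones block appears), so Σ_i C(r_i, 2) ≤ C(109, 2) = 5886. By convexity Σ_i C(r_i, 2) ≥ 35·C(z/35, 2) = z(z − 35)/(2·35), giving z² − 35z − 35·109·108 ≤ 0 and hence z ≤ (1/2)[35 + √(1225 + 4·412020)] = (1/2)[35 + √1649305] ≈ (1/2)(35 + 1284.2527) = 659.6264.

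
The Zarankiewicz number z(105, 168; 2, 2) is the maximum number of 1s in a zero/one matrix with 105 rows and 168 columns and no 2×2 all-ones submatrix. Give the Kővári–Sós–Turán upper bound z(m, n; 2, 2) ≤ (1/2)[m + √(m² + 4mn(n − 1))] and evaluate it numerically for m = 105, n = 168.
z(105, 168; 2, 2) ≤ (1/2)[105 + √(105² + 4·105·168·167)] = (1/2)[105 + √11794545] = 1769.6594

Kővári–Sós–Turán: let r_1, ..., r_105 be the row sums and z = Σ r_i the total number of 1s. Each pair of columns can share at most one row with both entries 1 (else a 2×2 all-ones block appears), so Σ_i C(r_i, 2) ≤ C(168, 2) = 14028. By convexity Σ_i C(r_i, 2) ≥ 105·C(z/105, 2) = z(z − 105)/(2·105), giving z² − 105z − 105·168·167 ≤ 0 and hence z ≤ (1/2)[105 + √(11025 + 4·2945880)] = (1/2)[105 + √11794545] ≈ (1/2)(105 + 3434.3187) = 1769.6594.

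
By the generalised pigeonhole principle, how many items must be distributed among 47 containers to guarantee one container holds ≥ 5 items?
n = (5 − 1)·47 + 1 = 189

By the generalised pigeonhole principle, to guarantee some box contains ≥ r objects we need more than (r − 1) · k objects total. Threshold: n = (r − 1) · k + 1. With r = 5 and k = 47: n = 4 · 47 + 1 = 188 + 1 = 189. For n = 188 = 4 · 47, we can put exactly 4 objects in every box, avoiding 5 in any single one — so 189 is tight.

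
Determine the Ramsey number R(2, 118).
R(2, 118) = 118

R(2, k) = k for all k ≥ 2: in a 2-colouring of K_k, either some edge is red (a red K_2) or all edges are blue (a blue K_k). And K_{117} coloured all-blue has no blue K_118, so R(2, 118) > 117. Hence R(2, 118) = 118.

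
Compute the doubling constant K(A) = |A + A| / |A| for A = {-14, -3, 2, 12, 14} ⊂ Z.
K = |A + A| / |A| = 15/5 = 3

Enumerate A + A = {a + b : a, b ∈ A}. With |A| = 5, there are |A|^2 = 25 ordered sum pairs; collecting distinct values, A + A = {-28, -17, -12, -6, -2, -1, 0, 4, 9, 11, 14, 16, 24, 26, 28}, so |A + A| = 15. Thus K = 15/5 = 3. For comparison, the minimum possible |A + A| over all 5-element sets is 2·5 − 1 = 9 (so min K = 9/5), attained only by arithmetic progressions.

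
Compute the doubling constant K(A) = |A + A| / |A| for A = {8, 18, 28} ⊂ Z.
K = |A + A| / |A| = 5/3

Enumerate A + A = {a + b : a, b ∈ A}. With |A| = 3, there are |A|^2 = 9 ordered sum pairs; collecting distinct values, A + A = {16, 26, 36, 46, 56}, so |A + A| = 5. Thus K = 5/3. Here |A + A| = 2|A| − 1 = 5, the minimum possible — so K = 5/3 is minimal, which holds iff A is an arithmetic progression.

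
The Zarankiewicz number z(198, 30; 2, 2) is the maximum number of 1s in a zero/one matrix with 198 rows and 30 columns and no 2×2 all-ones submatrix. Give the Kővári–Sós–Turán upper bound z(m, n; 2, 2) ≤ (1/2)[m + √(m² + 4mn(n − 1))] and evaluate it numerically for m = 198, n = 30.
z(198, 30; 2, 2) ≤ (1/2)[198 + √(198² + 4·198·30·29)] = (1/2)[198 + √728244] = 525.6861

Kővári–Sós–Turán: let r_1, ..., r_198 be the row sums and z = Σ r_i the total number of 1s. Each pair of columns can share at most one row with both entries 1 (else a 2×2 all-ones block appears), so Σ_i C(r_i, 2) ≤ C(30, 2) = 435. By convexity Σ_i C(r_i, 2) ≥ 198·C(z/198, 2) = z(z − 198)/(2·198), giving z² − 198z − 198·30·29 ≤ 0 and hence z ≤ (1/2)[198 + √(39204 + 4·172260)] = (1/2)[198 + √728244] ≈ (1/2)(198 + 853.3721) = 525.6861.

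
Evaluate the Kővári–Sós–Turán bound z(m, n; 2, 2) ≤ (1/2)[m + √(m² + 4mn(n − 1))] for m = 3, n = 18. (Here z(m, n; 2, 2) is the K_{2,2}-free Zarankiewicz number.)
z(3, 18; 2, 2) ≤ (1/2)[3 + √(3² + 4·3·18·17)] = (1/2)[3 + √3681] = 31.8356

Kővári–Sós–Turán: let r_1, ..., r_3 be the row sums and z = Σ r_i the total number of 1s. Each pair of columns can share at most one row with both entries 1 (else a 2×2 all-ones block appears), so Σ_i C(r_i, 2) ≤ C(18, 2) = 153. By convexity Σ_i C(r_i, 2) ≥ 3·C(z/3, 2) = z(z − 3)/(2·3), giving z² − 3z − 3·18·17 ≤ 0 and hence z ≤ (1/2)[3 + √(9 + 4·918)] = (1/2)[3 + √3681] ≈ (1/2)(3 + 60.6712) = 31.8356.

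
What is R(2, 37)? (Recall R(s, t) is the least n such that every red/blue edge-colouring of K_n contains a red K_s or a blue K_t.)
R(2, 37) = 37

R(2, k) = k for all k ≥ 2: in a 2-colouring of K_k, either some edge is red (a red K_2) or all edges are blue (a blue K_k). And K_{36} coloured all-blue has no blue K_37, so R(2, 37) > 36. Hence R(2, 37) = 37.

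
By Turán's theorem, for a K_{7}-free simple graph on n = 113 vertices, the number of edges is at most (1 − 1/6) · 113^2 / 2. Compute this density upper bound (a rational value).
Turán density bound = (5/6) · 113^2/2 = 63845/12 ≈ 5320.4167

Turán's theorem: ex(n, K_{r+1}) is achieved by the complete r-partite Turán graph T(n, r) with parts as balanced as possible, and is at most (1 − 1/r) · n^2/2. For r = 6, n = 113: the density bound is (5/6) · 12769/2 = 63845/12 ≈ 5320.4167. The integer-valued extremum is e(T(113, 6)) = 5320, which is strictly less than the density bound 63845/12 since 6 ∤ 113 (the parts of T(113, 6) cannot all be equal).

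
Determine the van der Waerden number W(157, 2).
W(157, 2) = 157 + 1 = 158

A 2-term AP is any pair of integers, so a monochromatic 2-AP exists iff some colour is used at least twice. With 157 colours, the colouring i ↦ i on {1, ..., 157} uses each colour once, avoiding any monochromatic pair, so W(157, 2) > 157. For {1, ..., 158}, pigeonhole forces two integers of the same colour, which form a monochromatic 2-AP. Hence W(157, 2) = 158.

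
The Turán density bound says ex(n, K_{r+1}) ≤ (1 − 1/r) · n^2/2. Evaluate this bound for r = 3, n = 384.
Turán density bound = (2/3) · 384^2/2 = 49152

Turán's theorem: ex(n, K_{r+1}) is achieved by the complete r-partite Turán graph T(n, r) with parts as balanced as possible, and is at most (1 − 1/r) · n^2/2. For r = 3, n = 384: the density bound is (2/3) · 147456/2 = 49152. Since 3 ∣ 384, the Turán graph T(384, 3) has parts of equal size 128, and its edge count e(T(384, 3)) = 49152 attains the density bound exactly.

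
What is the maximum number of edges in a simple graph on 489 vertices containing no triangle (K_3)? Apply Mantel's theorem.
ex(489, K_3) = ⌊489^2/4⌋ = 59780

Mantel (1907): a triangle-free graph on n vertices has at most ⌊n^2/4⌋ edges, with equality for the complete bipartite graph K_{⌊n/2⌋, ⌈n/2⌉}. For n = 489: ⌊489^2/4⌋ = ⌊239121/4⌋ = 59780. The extremal graph is K_{244, 245}, which has 244·245 = 59780 edges.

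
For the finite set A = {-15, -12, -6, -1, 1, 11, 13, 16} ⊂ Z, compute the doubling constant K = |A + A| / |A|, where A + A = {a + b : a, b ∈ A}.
K = |A + A| / |A| = 32/8 = 4

Enumerate A + A = {a + b : a, b ∈ A}. With |A| = 8, there are |A|^2 = 64 ordered sum pairs; collecting distinct values, A + A = {-30, -27, -24, -21, -18, -16, -14, -13, -12, -11, -7, -5, -4, -2, -1, 0, 1, 2, 4, 5, 7, 10, 12, 14, 15, 17, 22, 24, 26, 27, 29, 32}, so |A + A| = 32. Thus K = 32/8 = 4. For comparison, the minimum possible |A + A| over all 8-element sets is 2·8 − 1 = 15 (so min K = 15/8), attained only by arithmetic progressions.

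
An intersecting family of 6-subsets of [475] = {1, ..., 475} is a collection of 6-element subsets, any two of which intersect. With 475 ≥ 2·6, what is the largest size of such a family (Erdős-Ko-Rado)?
max |F| = C(474, 5) = 195217613844

Erdős-Ko-Rado (1961): when n ≥ 2k, max |F| = C(n−1, k−1). The bound is attained by the star {A : i ∈ A} for any fixed i ∈ [n]. Here C(475−1, 6−1) = C(474, 5) = 195217613844.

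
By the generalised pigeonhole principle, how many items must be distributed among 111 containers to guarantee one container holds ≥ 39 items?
n = (39 − 1)·111 + 1 = 4219

By the generalised pigeonhole principle, to guarantee some box contains ≥ r objects we need more than (r − 1) · k objects total. Threshold: n = (r − 1) · k + 1. With r = 39 and k = 111: n = 38 · 111 + 1 = 4218 + 1 = 4219. For n = 4218 = 38 · 111, we can put exactly 38 objects in every box, avoiding 39 in any single one — so 4219 is tight.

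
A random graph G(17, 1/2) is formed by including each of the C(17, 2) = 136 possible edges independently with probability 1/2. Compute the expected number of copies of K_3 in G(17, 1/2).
E[# K_3] = C(17, 3) · (1/2)^C(3, 2) = 680 / 2^3 = 85

For each 3-subset S of vertices (there are C(17, 3) = 680 such S), let X_S = 1 if S induces a K_3 (all C(3, 2) = 3 edges present). Then P(X_S = 1) = (1/2)^3 = 1/8. By linearity of expectation, E[# K_3] = C(17, 3) · (1/2)^3 = 680 / 8 = 85.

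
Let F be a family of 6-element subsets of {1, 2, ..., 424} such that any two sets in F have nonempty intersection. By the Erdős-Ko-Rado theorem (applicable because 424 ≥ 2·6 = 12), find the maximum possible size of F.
max |F| = C(423, 5) = 110208979629

The Erdős-Ko-Rado theorem states: for n ≥ 2k, an intersecting family of k-subsets of an n-element set has size at most C(n − 1, k − 1), with equality for 'star' families {A ⊆ [n] : |A| = k, i ∈ A} (fix an element i). For n = 424, k = 6: C(423, 5) = 110208979629.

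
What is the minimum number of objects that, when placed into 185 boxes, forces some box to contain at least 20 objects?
n = (20 − 1)·185 + 1 = 3516

By the generalised pigeonhole principle, to guarantee some box contains ≥ r objects we need more than (r − 1) · k objects total. Threshold: n = (r − 1) · k + 1. With r = 20 and k = 185: n = 19 · 185 + 1 = 3515 + 1 = 3516. For n = 3515 = 19 · 185, we can put exactly 19 objects in every box, avoiding 20 in any single one — so 3516 is tight.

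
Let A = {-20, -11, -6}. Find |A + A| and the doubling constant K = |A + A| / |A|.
K = |A + A| / |A| = 6/3 = 2

Enumerate A + A = {a + b : a, b ∈ A}. With |A| = 3, there are |A|^2 = 9 ordered sum pairs; collecting distinct values, A + A = {-40, -31, -26, -22, -17, -12}, so |A + A| = 6. Thus K = 6/3 = 2. For comparison, the minimum possible |A + A| over all 3-element sets is 2·3 − 1 = 5 (so min K = 5/3), attained only by arithmetic progressions.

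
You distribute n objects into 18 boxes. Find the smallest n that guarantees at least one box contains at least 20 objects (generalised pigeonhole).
n = (20 − 1)·18 + 1 = 343

By the generalised pigeonhole principle, to guarantee some box contains ≥ r objects we need more than (r − 1) · k objects total. Threshold: n = (r − 1) · k + 1. With r = 20 and k = 18: n = 19 · 18 + 1 = 342 + 1 = 343. For n = 342 = 19 · 18, we can put exactly 19 objects in every box, avoiding 20 in any single one — so 343 is tight.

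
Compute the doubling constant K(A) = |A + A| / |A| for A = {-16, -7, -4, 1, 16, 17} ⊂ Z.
K = |A + A| / |A| = 21/6 = 7/2

Enumerate A + A = {a + b : a, b ∈ A}. With |A| = 6, there are |A|^2 = 36 ordered sum pairs; collecting distinct values, A + A = {-32, -23, -20, -15, -14, -11, -8, -6, -3, 0, 1, 2, 9, 10, 12, 13, 17, 18, 32, 33, 34}, so |A + A| = 21. Thus K = 21/6 = 7/2. For comparison, the minimum possible |A + A| over all 6-element sets is 2·6 − 1 = 11 (so min K = 11/6), attained only by arithmetic progressions.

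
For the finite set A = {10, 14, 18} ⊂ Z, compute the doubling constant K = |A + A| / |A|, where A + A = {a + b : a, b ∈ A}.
K = |A + A| / |A| = 5/3

Enumerate A + A = {a + b : a, b ∈ A}. With |A| = 3, there are |A|^2 = 9 ordered sum pairs; collecting distinct values, A + A = {20, 24, 28, 32, 36}, so |A + A| = 5. Thus K = 5/3. Here |A + A| = 2|A| − 1 = 5, the minimum possible — so K = 5/3 is minimal, which holds iff A is an arithmetic progression.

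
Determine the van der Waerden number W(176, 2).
W(176, 2) = 176 + 1 = 177

A 2-term AP is any pair of integers, so a monochromatic 2-AP exists iff some colour is used at least twice. With 176 colours, the colouring i ↦ i on {1, ..., 176} uses each colour once, avoiding any monochromatic pair, so W(176, 2) > 176. For {1, ..., 177}, pigeonhole forces two integers of the same colour, which form a monochromatic 2-AP. Hence W(176, 2) = 177.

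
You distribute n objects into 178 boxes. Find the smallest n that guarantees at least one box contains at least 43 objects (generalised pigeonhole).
n = (43 − 1)·178 + 1 = 7477

By the generalised pigeonhole principle, to guarantee some box contains ≥ r objects we need more than (r − 1) · k objects total. Threshold: n = (r − 1) · k + 1. With r = 43 and k = 178: n = 42 · 178 + 1 = 7476 + 1 = 7477. For n = 7476 = 42 · 178, we can put exactly 42 objects in every box, avoiding 43 in any single one — so 7477 is tight.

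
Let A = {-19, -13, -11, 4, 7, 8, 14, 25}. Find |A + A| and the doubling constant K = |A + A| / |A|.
K = |A + A| / |A| = 33/8

Enumerate A + A = {a + b : a, b ∈ A}. With |A| = 8, there are |A|^2 = 64 ordered sum pairs; collecting distinct values, A + A = {-38, -32, -30, -26, -24, -22, -15, -12, -11, -9, -7, -6, -5, -4, -3, 1, 3, 6, 8, 11, 12, 14, 15, 16, 18, 21, 22, 28, 29, 32, 33, 39, 50}, so |A + A| = 33. Thus K = 33/8. For comparison, the minimum possible |A + A| over all 8-element sets is 2·8 − 1 = 15 (so min K = 15/8), attained only by arithmetic progressions.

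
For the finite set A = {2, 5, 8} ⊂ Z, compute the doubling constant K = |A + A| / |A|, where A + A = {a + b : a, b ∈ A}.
K = |A + A| / |A| = 5/3

Enumerate A + A = {a + b : a, b ∈ A}. With |A| = 3, there are |A|^2 = 9 ordered sum pairs; collecting distinct values, A + A = {4, 7, 10, 13, 16}, so |A + A| = 5. Thus K = 5/3. Here |A + A| = 2|A| − 1 = 5, the minimum possible — so K = 5/3 is minimal, which holds iff A is an arithmetic progression.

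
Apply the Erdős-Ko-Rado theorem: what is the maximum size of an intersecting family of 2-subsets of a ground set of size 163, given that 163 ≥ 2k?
max |F| = C(162, 1) = 162

The Erdős-Ko-Rado theorem states: for n ≥ 2k, an intersecting family of k-subsets of an n-element set has size at most C(n − 1, k − 1), with equality for 'star' families {A ⊆ [n] : |A| = k, i ∈ A} (fix an element i). For n = 163, k = 2: C(162, 1) = 162.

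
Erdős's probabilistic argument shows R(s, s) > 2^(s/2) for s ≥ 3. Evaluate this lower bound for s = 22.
2^(22/2) = 2048; so R(22, 22) > 2048

Colour each edge of K_n uniformly at random with red/blue. The expected number of monochromatic K_22 is C(n, 22) · 2 · 2^(−C(22,2)). If C(n, 22) · 2^(1 − C(22,2)) < 1, then with positive probability no monochromatic K_22 exists, so R(22, 22) > n. The standard estimate C(n, 22) ≤ n^22/22! shows this inequality holds whenever n ≤ 2^(22/2) (since 22! · 2^(C(22,2) − 1) > 2^(22^2/2) ≥ n^22). Hence R(22, 22) > 2^(22/2) = 2048.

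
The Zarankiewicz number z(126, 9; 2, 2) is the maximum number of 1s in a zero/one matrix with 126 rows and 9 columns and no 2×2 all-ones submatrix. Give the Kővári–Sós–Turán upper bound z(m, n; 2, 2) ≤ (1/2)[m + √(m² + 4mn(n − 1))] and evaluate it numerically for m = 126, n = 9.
z(126, 9; 2, 2) ≤ (1/2)[126 + √(126² + 4·126·9·8)] = (1/2)[126 + √52164] = 177.1972

Kővári–Sós–Turán: let r_1, ..., r_126 be the row sums and z = Σ r_i the total number of 1s. Each pair of columns can share at most one row with both entries 1 (else a 2×2 all-ones block appears), so Σ_i C(r_i, 2) ≤ C(9, 2) = 36. By convexity Σ_i C(r_i, 2) ≥ 126·C(z/126, 2) = z(z − 126)/(2·126), giving z² − 126z − 126·9·8 ≤ 0 and hence z ≤ (1/2)[126 + √(15876 + 4·9072)] = (1/2)[126 + √52164] ≈ (1/2)(126 + 228.3944) = 177.1972.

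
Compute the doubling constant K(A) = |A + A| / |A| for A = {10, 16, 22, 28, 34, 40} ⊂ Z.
K = |A + A| / |A| = 11/6

Enumerate A + A = {a + b : a, b ∈ A}. With |A| = 6, there are |A|^2 = 36 ordered sum pairs; collecting distinct values, A + A = {20, 26, 32, 38, 44, 50, 56, 62, 68, 74, 80}, so |A + A| = 11. Thus K = 11/6. Here |A + A| = 2|A| − 1 = 11, the minimum possible — so K = 11/6 is minimal, which holds iff A is an arithmetic progression.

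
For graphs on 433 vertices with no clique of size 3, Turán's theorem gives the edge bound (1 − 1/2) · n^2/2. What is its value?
Turán density bound = (1/2) · 433^2/2 = 187489/4 ≈ 46872.25

Turán's theorem: ex(n, K_{r+1}) is achieved by the complete r-partite Turán graph T(n, r) with parts as balanced as possible, and is at most (1 − 1/r) · n^2/2. For r = 2, n = 433: the density bound is (1/2) · 187489/2 = 187489/4 ≈ 46872.25. The integer-valued extremum is e(T(433, 2)) = 46872, which is strictly less than the density bound 187489/4 since 2 ∤ 433 (the parts of T(433, 2) cannot all be equal).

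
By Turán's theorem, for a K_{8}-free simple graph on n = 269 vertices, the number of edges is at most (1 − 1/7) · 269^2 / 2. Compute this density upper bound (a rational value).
Turán density bound = (6/7) · 269^2/2 = 217083/7 ≈ 31011.8571

Turán's theorem: ex(n, K_{r+1}) is achieved by the complete r-partite Turán graph T(n, r) with parts as balanced as possible, and is at most (1 − 1/r) · n^2/2. For r = 7, n = 269: the density bound is (6/7) · 72361/2 = 217083/7 ≈ 31011.8571. The integer-valued extremum is e(T(269, 7)) = 31011, which is strictly less than the density bound 217083/7 since 7 ∤ 269 (the parts of T(269, 7) cannot all be equal).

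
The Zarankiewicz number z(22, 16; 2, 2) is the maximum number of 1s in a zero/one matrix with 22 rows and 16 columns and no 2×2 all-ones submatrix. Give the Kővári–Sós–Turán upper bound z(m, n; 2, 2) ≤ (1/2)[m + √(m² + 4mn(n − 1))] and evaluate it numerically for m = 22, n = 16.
z(22, 16; 2, 2) ≤ (1/2)[22 + √(22² + 4·22·16·15)] = (1/2)[22 + √21604] = 84.4915

Kővári–Sós–Turán: let r_1, ..., r_22 be the row sums and z = Σ r_i the total number of 1s. Each pair of columns can share at most one row with both entries 1 (else a 2×2 all-ones block appears), so Σ_i C(r_i, 2) ≤ C(16, 2) = 120. By convexity Σ_i C(r_i, 2) ≥ 22·C(z/22, 2) = z(z − 22)/(2·22), giving z² − 22z − 22·16·15 ≤ 0 and hence z ≤ (1/2)[22 + √(484 + 4·5280)] = (1/2)[22 + √21604] ≈ (1/2)(22 + 146.983) = 84.4915.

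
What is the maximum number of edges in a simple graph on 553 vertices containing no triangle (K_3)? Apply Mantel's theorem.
ex(553, K_3) = ⌊553^2/4⌋ = 76452

Mantel (1907): a triangle-free graph on n vertices has at most ⌊n^2/4⌋ edges, with equality for the complete bipartite graph K_{⌊n/2⌋, ⌈n/2⌉}. For n = 553: ⌊553^2/4⌋ = ⌊305809/4⌋ = 76452. The extremal graph is K_{276, 277}, which has 276·277 = 76452 edges.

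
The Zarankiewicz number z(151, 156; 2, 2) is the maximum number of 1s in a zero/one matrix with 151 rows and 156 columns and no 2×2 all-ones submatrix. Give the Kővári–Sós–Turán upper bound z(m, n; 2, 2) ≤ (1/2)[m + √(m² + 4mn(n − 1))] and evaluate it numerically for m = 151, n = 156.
z(151, 156; 2, 2) ≤ (1/2)[151 + √(151² + 4·151·156·155)] = (1/2)[151 + √14627521] = 1987.7971

Kővári–Sós–Turán: let r_1, ..., r_151 be the row sums and z = Σ r_i the total number of 1s. Each pair of columns can share at most one row with both entries 1 (else a 2×2 all-ones block appears), so Σ_i C(r_i, 2) ≤ C(156, 2) = 12090. By convexity Σ_i C(r_i, 2) ≥ 151·C(z/151, 2) = z(z − 151)/(2·151), giving z² − 151z − 151·156·155 ≤ 0 and hence z ≤ (1/2)[151 + √(22801 + 4·3651180)] = (1/2)[151 + √14627521] ≈ (1/2)(151 + 3824.5942) = 1987.7971.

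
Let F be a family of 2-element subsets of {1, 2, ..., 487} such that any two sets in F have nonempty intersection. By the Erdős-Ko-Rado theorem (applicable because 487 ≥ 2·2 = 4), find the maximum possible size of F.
max |F| = C(486, 1) = 486

The Erdős-Ko-Rado theorem states: for n ≥ 2k, an intersecting family of k-subsets of an n-element set has size at most C(n − 1, k − 1), with equality for 'star' families {A ⊆ [n] : |A| = k, i ∈ A} (fix an element i). For n = 487, k = 2: C(486, 1) = 486.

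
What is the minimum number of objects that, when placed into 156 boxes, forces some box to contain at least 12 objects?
n = (12 − 1)·156 + 1 = 1717

By the generalised pigeonhole principle, to guarantee some box contains ≥ r objects we need more than (r − 1) · k objects total. Threshold: n = (r − 1) · k + 1. With r = 12 and k = 156: n = 11 · 156 + 1 = 1716 + 1 = 1717. For n = 1716 = 11 · 156, we can put exactly 11 objects in every box, avoiding 12 in any single one — so 1717 is tight.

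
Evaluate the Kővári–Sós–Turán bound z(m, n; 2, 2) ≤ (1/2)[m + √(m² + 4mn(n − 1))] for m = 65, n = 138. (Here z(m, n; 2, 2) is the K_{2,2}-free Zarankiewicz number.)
z(65, 138; 2, 2) ≤ (1/2)[65 + √(65² + 4·65·138·137)] = (1/2)[65 + √4919785] = 1141.5294

Kővári–Sós–Turán: let r_1, ..., r_65 be the row sums and z = Σ r_i the total number of 1s. Each pair of columns can share at most one row with both entries 1 (else a 2×2 all-ones block appears), so Σ_i C(r_i, 2) ≤ C(138, 2) = 9453. By convexity Σ_i C(r_i, 2) ≥ 65·C(z/65, 2) = z(z − 65)/(2·65), giving z² − 65z − 65·138·137 ≤ 0 and hence z ≤ (1/2)[65 + √(4225 + 4·1228890)] = (1/2)[65 + √4919785] ≈ (1/2)(65 + 2218.0588) = 1141.5294.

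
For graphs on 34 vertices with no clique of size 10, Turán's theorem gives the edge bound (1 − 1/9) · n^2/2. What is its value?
Turán density bound = (8/9) · 34^2/2 = 4624/9 ≈ 513.7778

Turán's theorem: ex(n, K_{r+1}) is achieved by the complete r-partite Turán graph T(n, r) with parts as balanced as possible, and is at most (1 − 1/r) · n^2/2. For r = 9, n = 34: the density bound is (8/9) · 1156/2 = 4624/9 ≈ 513.7778. The integer-valued extremum is e(T(34, 9)) = 513, which is strictly less than the density bound 4624/9 since 9 ∤ 34 (the parts of T(34, 9) cannot all be equal).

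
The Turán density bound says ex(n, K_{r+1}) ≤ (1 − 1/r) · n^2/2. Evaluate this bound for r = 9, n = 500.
Turán density bound = (8/9) · 500^2/2 = 1000000/9 ≈ 111111.1111

Turán's theorem: ex(n, K_{r+1}) is achieved by the complete r-partite Turán graph T(n, r) with parts as balanced as possible, and is at most (1 − 1/r) · n^2/2. For r = 9, n = 500: the density bound is (8/9) · 250000/2 = 1000000/9 ≈ 111111.1111. The integer-valued extremum is e(T(500, 9)) = 111110, which is strictly less than the density bound 1000000/9 since 9 ∤ 500 (the parts of T(500, 9) cannot all be equal).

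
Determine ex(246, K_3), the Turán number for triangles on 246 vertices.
ex(246, K_3) = ⌊246^2/4⌋ = 15129

Mantel (1907): a triangle-free graph on n vertices has at most ⌊n^2/4⌋ edges, with equality for the complete bipartite graph K_{⌊n/2⌋, ⌈n/2⌉}. For n = 246: ⌊246^2/4⌋ = ⌊60516/4⌋ = 15129. The extremal graph is K_{123, 123}, which has 123·123 = 15129 edges.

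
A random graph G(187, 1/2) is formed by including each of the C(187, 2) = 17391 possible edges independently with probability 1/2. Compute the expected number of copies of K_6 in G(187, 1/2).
E[# K_6] = C(187, 6) · (1/2)^C(6, 2) = 54768908194 / 2^15 = 27384454097/16384 ≈ 1671414.434631

For each 6-subset S of vertices (there are C(187, 6) = 54768908194 such S), let X_S = 1 if S induces a K_6 (all C(6, 2) = 15 edges present). Then P(X_S = 1) = (1/2)^15 = 1/32768. By linearity of expectation, E[# K_6] = C(187, 6) · (1/2)^15 = 54768908194 / 32768 = 27384454097/16384 ≈ 1671414.434631.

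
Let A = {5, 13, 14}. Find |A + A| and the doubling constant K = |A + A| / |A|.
K = |A + A| / |A| = 6/3 = 2

Enumerate A + A = {a + b : a, b ∈ A}. With |A| = 3, there are |A|^2 = 9 ordered sum pairs; collecting distinct values, A + A = {10, 18, 19, 26, 27, 28}, so |A + A| = 6. Thus K = 6/3 = 2. For comparison, the minimum possible |A + A| over all 3-element sets is 2·3 − 1 = 5 (so min K = 5/3), attained only by arithmetic progressions.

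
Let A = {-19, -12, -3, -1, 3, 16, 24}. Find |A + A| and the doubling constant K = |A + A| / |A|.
K = |A + A| / |A| = 28/7 = 4

Enumerate A + A = {a + b : a, b ∈ A}. With |A| = 7, there are |A|^2 = 49 ordered sum pairs; collecting distinct values, A + A = {-38, -31, -24, -22, -20, -16, -15, -13, -9, -6, -4, -3, -2, 0, 2, 4, 5, 6, 12, 13, 15, 19, 21, 23, 27, 32, 40, 48}, so |A + A| = 28. Thus K = 28/7 = 4. For comparison, the minimum possible |A + A| over all 7-element sets is 2·7 − 1 = 13 (so min K = 13/7), attained only by arithmetic progressions.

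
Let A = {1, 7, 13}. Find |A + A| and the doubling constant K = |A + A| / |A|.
K = |A + A| / |A| = 5/3

Enumerate A + A = {a + b : a, b ∈ A}. With |A| = 3, there are |A|^2 = 9 ordered sum pairs; collecting distinct values, A + A = {2, 8, 14, 20, 26}, so |A + A| = 5. Thus K = 5/3. Here |A + A| = 2|A| − 1 = 5, the minimum possible — so K = 5/3 is minimal, which holds iff A is an arithmetic progression.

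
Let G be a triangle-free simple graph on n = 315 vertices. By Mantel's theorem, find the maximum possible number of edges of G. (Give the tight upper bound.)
ex(315, K_3) = ⌊315^2/4⌋ = 24806

Mantel (1907): a triangle-free graph on n vertices has at most ⌊n^2/4⌋ edges, with equality for the complete bipartite graph K_{⌊n/2⌋, ⌈n/2⌉}. For n = 315: ⌊315^2/4⌋ = ⌊99225/4⌋ = 24806. The extremal graph is K_{157, 158}, which has 157·158 = 24806 edges.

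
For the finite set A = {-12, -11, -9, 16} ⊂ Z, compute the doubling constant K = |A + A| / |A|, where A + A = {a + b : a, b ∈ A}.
K = |A + A| / |A| = 10/4 = 5/2

Enumerate A + A = {a + b : a, b ∈ A}. With |A| = 4, there are |A|^2 = 16 ordered sum pairs; collecting distinct values, A + A = {-24, -23, -22, -21, -20, -18, 4, 5, 7, 32}, so |A + A| = 10. Thus K = 10/4 = 5/2. For comparison, the minimum possible |A + A| over all 4-element sets is 2·4 − 1 = 7 (so min K = 7/4), attained only by arithmetic progressions.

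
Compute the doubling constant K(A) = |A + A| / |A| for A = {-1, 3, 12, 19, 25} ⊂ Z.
K = |A + A| / |A| = 14/5

Enumerate A + A = {a + b : a, b ∈ A}. With |A| = 5, there are |A|^2 = 25 ordered sum pairs; collecting distinct values, A + A = {-2, 2, 6, 11, 15, 18, 22, 24, 28, 31, 37, 38, 44, 50}, so |A + A| = 14. Thus K = 14/5. For comparison, the minimum possible |A + A| over all 5-element sets is 2·5 − 1 = 9 (so min K = 9/5), attained only by arithmetic progressions.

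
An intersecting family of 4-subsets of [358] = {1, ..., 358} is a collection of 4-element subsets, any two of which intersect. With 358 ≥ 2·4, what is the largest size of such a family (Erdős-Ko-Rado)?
max |F| = C(357, 3) = 7519610

Erdős-Ko-Rado (1961): when n ≥ 2k, max |F| = C(n−1, k−1). The bound is attained by the star {A : i ∈ A} for any fixed i ∈ [n]. Here C(358−1, 4−1) = C(357, 3) = 7519610.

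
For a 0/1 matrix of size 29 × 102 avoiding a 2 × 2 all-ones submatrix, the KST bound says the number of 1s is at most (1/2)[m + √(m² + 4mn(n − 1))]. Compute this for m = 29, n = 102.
z(29, 102; 2, 2) ≤ (1/2)[29 + √(29² + 4·29·102·101)] = (1/2)[29 + √1195873] = 561.2799

Kővári–Sós–Turán: let r_1, ..., r_29 be the row sums and z = Σ r_i the total number of 1s. Each pair of columns can share at most one row with both entries 1 (else a 2×2 all-ones block appears), so Σ_i C(r_i, 2) ≤ C(102, 2) = 5151. By convexity Σ_i C(r_i, 2) ≥ 29·C(z/29, 2) = z(z − 29)/(2·29), giving z² − 29z − 29·102·101 ≤ 0 and hence z ≤ (1/2)[29 + √(841 + 4·298758)] = (1/2)[29 + √1195873] ≈ (1/2)(29 + 1093.5598) = 561.2799.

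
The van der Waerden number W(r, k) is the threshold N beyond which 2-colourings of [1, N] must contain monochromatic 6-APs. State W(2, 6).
W(2, 6) = 1132

This is a classical value, W(2, 6) = 1132, established by combining an explicit 2-colouring of {1, ..., 1131} with no monochromatic 6-AP (giving the lower bound W(2, 6) > 1131) and a finite case analysis / exhaustive computer search showing every 2-colouring of {1, ..., 1132} has such an AP.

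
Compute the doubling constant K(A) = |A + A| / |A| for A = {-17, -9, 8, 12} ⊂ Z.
K = |A + A| / |A| = 10/4 = 5/2

Enumerate A + A = {a + b : a, b ∈ A}. With |A| = 4, there are |A|^2 = 16 ordered sum pairs; collecting distinct values, A + A = {-34, -26, -18, -9, -5, -1, 3, 16, 20, 24}, so |A + A| = 10. Thus K = 10/4 = 5/2. For comparison, the minimum possible |A + A| over all 4-element sets is 2·4 − 1 = 7 (so min K = 7/4), attained only by arithmetic progressions.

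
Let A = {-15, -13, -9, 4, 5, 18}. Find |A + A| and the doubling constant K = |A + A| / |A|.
K = |A + A| / |A| = 20/6 = 10/3

Enumerate A + A = {a + b : a, b ∈ A}. With |A| = 6, there are |A|^2 = 36 ordered sum pairs; collecting distinct values, A + A = {-30, -28, -26, -24, -22, -18, -11, -10, -9, -8, -5, -4, 3, 5, 8, 9, 10, 22, 23, 36}, so |A + A| = 20. Thus K = 20/6 = 10/3. For comparison, the minimum possible |A + A| over all 6-element sets is 2·6 − 1 = 11 (so min K = 11/6), attained only by arithmetic progressions.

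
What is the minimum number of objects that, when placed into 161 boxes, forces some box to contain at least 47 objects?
n = (47 − 1)·161 + 1 = 7407

By the generalised pigeonhole principle, to guarantee some box contains ≥ r objects we need more than (r − 1) · k objects total. Threshold: n = (r − 1) · k + 1. With r = 47 and k = 161: n = 46 · 161 + 1 = 7406 + 1 = 7407. For n = 7406 = 46 · 161, we can put exactly 46 objects in every box, avoiding 47 in any single one — so 7407 is tight.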